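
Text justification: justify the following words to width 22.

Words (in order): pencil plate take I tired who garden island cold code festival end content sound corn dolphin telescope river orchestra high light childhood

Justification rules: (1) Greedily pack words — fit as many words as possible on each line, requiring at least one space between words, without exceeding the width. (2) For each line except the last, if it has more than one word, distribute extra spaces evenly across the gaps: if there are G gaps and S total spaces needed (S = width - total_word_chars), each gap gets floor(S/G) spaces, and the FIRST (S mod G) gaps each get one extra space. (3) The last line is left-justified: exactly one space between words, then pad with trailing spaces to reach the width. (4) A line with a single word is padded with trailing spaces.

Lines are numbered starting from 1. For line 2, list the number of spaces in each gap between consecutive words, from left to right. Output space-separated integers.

Answer: 4 4

Derivation:
Line 1: ['pencil', 'plate', 'take', 'I'] (min_width=19, slack=3)
Line 2: ['tired', 'who', 'garden'] (min_width=16, slack=6)
Line 3: ['island', 'cold', 'code'] (min_width=16, slack=6)
Line 4: ['festival', 'end', 'content'] (min_width=20, slack=2)
Line 5: ['sound', 'corn', 'dolphin'] (min_width=18, slack=4)
Line 6: ['telescope', 'river'] (min_width=15, slack=7)
Line 7: ['orchestra', 'high', 'light'] (min_width=20, slack=2)
Line 8: ['childhood'] (min_width=9, slack=13)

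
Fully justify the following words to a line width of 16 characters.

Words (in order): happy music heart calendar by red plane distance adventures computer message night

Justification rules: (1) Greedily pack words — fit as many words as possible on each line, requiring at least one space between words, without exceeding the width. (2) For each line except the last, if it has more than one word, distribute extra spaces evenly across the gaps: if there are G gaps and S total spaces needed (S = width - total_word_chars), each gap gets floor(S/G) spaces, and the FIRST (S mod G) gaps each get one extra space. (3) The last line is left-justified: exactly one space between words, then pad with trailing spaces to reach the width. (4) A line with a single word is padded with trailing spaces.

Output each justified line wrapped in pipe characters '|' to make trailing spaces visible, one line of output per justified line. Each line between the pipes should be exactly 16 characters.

Line 1: ['happy', 'music'] (min_width=11, slack=5)
Line 2: ['heart', 'calendar'] (min_width=14, slack=2)
Line 3: ['by', 'red', 'plane'] (min_width=12, slack=4)
Line 4: ['distance'] (min_width=8, slack=8)
Line 5: ['adventures'] (min_width=10, slack=6)
Line 6: ['computer', 'message'] (min_width=16, slack=0)
Line 7: ['night'] (min_width=5, slack=11)

Answer: |happy      music|
|heart   calendar|
|by   red   plane|
|distance        |
|adventures      |
|computer message|
|night           |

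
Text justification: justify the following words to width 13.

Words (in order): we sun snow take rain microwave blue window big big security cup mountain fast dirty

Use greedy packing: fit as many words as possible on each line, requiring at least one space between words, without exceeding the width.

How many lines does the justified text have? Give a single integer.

Answer: 8

Derivation:
Line 1: ['we', 'sun', 'snow'] (min_width=11, slack=2)
Line 2: ['take', 'rain'] (min_width=9, slack=4)
Line 3: ['microwave'] (min_width=9, slack=4)
Line 4: ['blue', 'window'] (min_width=11, slack=2)
Line 5: ['big', 'big'] (min_width=7, slack=6)
Line 6: ['security', 'cup'] (min_width=12, slack=1)
Line 7: ['mountain', 'fast'] (min_width=13, slack=0)
Line 8: ['dirty'] (min_width=5, slack=8)
Total lines: 8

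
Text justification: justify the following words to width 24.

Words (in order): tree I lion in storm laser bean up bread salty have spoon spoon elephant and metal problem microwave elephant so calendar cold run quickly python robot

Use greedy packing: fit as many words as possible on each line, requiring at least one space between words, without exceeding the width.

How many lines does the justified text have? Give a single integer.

Line 1: ['tree', 'I', 'lion', 'in', 'storm'] (min_width=20, slack=4)
Line 2: ['laser', 'bean', 'up', 'bread'] (min_width=19, slack=5)
Line 3: ['salty', 'have', 'spoon', 'spoon'] (min_width=22, slack=2)
Line 4: ['elephant', 'and', 'metal'] (min_width=18, slack=6)
Line 5: ['problem', 'microwave'] (min_width=17, slack=7)
Line 6: ['elephant', 'so', 'calendar'] (min_width=20, slack=4)
Line 7: ['cold', 'run', 'quickly', 'python'] (min_width=23, slack=1)
Line 8: ['robot'] (min_width=5, slack=19)
Total lines: 8

Answer: 8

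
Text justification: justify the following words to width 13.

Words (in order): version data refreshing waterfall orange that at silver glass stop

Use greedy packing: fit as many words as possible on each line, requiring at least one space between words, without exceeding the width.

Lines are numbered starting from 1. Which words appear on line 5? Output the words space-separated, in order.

Line 1: ['version', 'data'] (min_width=12, slack=1)
Line 2: ['refreshing'] (min_width=10, slack=3)
Line 3: ['waterfall'] (min_width=9, slack=4)
Line 4: ['orange', 'that'] (min_width=11, slack=2)
Line 5: ['at', 'silver'] (min_width=9, slack=4)
Line 6: ['glass', 'stop'] (min_width=10, slack=3)

Answer: at silver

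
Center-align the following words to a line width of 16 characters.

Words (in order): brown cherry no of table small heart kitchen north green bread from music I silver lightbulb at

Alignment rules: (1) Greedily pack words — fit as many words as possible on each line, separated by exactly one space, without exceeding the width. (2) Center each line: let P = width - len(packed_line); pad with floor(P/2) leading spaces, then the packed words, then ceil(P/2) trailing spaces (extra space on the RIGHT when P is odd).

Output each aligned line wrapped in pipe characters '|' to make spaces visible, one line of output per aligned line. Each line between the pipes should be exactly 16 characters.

Line 1: ['brown', 'cherry', 'no'] (min_width=15, slack=1)
Line 2: ['of', 'table', 'small'] (min_width=14, slack=2)
Line 3: ['heart', 'kitchen'] (min_width=13, slack=3)
Line 4: ['north', 'green'] (min_width=11, slack=5)
Line 5: ['bread', 'from', 'music'] (min_width=16, slack=0)
Line 6: ['I', 'silver'] (min_width=8, slack=8)
Line 7: ['lightbulb', 'at'] (min_width=12, slack=4)

Answer: |brown cherry no |
| of table small |
| heart kitchen  |
|  north green   |
|bread from music|
|    I silver    |
|  lightbulb at  |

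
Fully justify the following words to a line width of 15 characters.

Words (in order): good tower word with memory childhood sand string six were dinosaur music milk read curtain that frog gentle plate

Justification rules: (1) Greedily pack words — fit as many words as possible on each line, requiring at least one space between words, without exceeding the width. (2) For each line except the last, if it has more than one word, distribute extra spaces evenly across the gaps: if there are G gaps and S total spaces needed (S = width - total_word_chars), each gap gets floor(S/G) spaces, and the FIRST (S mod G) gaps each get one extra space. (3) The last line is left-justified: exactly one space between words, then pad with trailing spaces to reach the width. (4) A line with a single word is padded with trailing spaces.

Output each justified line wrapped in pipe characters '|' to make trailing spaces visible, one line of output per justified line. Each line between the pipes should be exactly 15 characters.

Answer: |good tower word|
|with     memory|
|childhood  sand|
|string six were|
|dinosaur  music|
|milk       read|
|curtain    that|
|frog     gentle|
|plate          |

Derivation:
Line 1: ['good', 'tower', 'word'] (min_width=15, slack=0)
Line 2: ['with', 'memory'] (min_width=11, slack=4)
Line 3: ['childhood', 'sand'] (min_width=14, slack=1)
Line 4: ['string', 'six', 'were'] (min_width=15, slack=0)
Line 5: ['dinosaur', 'music'] (min_width=14, slack=1)
Line 6: ['milk', 'read'] (min_width=9, slack=6)
Line 7: ['curtain', 'that'] (min_width=12, slack=3)
Line 8: ['frog', 'gentle'] (min_width=11, slack=4)
Line 9: ['plate'] (min_width=5, slack=10)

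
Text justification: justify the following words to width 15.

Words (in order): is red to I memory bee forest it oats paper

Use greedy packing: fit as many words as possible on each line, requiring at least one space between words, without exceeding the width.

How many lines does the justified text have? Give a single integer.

Answer: 4

Derivation:
Line 1: ['is', 'red', 'to', 'I'] (min_width=11, slack=4)
Line 2: ['memory', 'bee'] (min_width=10, slack=5)
Line 3: ['forest', 'it', 'oats'] (min_width=14, slack=1)
Line 4: ['paper'] (min_width=5, slack=10)
Total lines: 4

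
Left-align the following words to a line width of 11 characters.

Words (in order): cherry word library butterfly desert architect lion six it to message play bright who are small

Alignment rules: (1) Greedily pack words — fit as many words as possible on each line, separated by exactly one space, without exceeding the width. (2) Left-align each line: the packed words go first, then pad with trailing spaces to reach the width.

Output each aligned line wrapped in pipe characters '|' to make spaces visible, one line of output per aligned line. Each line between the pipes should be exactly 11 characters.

Line 1: ['cherry', 'word'] (min_width=11, slack=0)
Line 2: ['library'] (min_width=7, slack=4)
Line 3: ['butterfly'] (min_width=9, slack=2)
Line 4: ['desert'] (min_width=6, slack=5)
Line 5: ['architect'] (min_width=9, slack=2)
Line 6: ['lion', 'six', 'it'] (min_width=11, slack=0)
Line 7: ['to', 'message'] (min_width=10, slack=1)
Line 8: ['play', 'bright'] (min_width=11, slack=0)
Line 9: ['who', 'are'] (min_width=7, slack=4)
Line 10: ['small'] (min_width=5, slack=6)

Answer: |cherry word|
|library    |
|butterfly  |
|desert     |
|architect  |
|lion six it|
|to message |
|play bright|
|who are    |
|small      |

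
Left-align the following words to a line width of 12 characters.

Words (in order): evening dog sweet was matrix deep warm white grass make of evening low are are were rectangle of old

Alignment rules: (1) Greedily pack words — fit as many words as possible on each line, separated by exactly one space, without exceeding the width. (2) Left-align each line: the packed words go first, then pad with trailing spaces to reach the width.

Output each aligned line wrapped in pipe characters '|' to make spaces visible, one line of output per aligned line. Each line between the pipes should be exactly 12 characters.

Line 1: ['evening', 'dog'] (min_width=11, slack=1)
Line 2: ['sweet', 'was'] (min_width=9, slack=3)
Line 3: ['matrix', 'deep'] (min_width=11, slack=1)
Line 4: ['warm', 'white'] (min_width=10, slack=2)
Line 5: ['grass', 'make'] (min_width=10, slack=2)
Line 6: ['of', 'evening'] (min_width=10, slack=2)
Line 7: ['low', 'are', 'are'] (min_width=11, slack=1)
Line 8: ['were'] (min_width=4, slack=8)
Line 9: ['rectangle', 'of'] (min_width=12, slack=0)
Line 10: ['old'] (min_width=3, slack=9)

Answer: |evening dog |
|sweet was   |
|matrix deep |
|warm white  |
|grass make  |
|of evening  |
|low are are |
|were        |
|rectangle of|
|old         |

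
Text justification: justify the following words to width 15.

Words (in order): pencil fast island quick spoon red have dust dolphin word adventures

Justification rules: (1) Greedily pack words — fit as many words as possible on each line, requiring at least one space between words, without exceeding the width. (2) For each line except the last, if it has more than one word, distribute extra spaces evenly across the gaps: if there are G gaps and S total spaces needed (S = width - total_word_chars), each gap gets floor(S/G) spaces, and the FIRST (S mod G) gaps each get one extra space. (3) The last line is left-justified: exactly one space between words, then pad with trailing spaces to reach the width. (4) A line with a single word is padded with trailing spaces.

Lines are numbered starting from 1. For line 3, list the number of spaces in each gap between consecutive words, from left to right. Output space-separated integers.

Line 1: ['pencil', 'fast'] (min_width=11, slack=4)
Line 2: ['island', 'quick'] (min_width=12, slack=3)
Line 3: ['spoon', 'red', 'have'] (min_width=14, slack=1)
Line 4: ['dust', 'dolphin'] (min_width=12, slack=3)
Line 5: ['word', 'adventures'] (min_width=15, slack=0)

Answer: 2 1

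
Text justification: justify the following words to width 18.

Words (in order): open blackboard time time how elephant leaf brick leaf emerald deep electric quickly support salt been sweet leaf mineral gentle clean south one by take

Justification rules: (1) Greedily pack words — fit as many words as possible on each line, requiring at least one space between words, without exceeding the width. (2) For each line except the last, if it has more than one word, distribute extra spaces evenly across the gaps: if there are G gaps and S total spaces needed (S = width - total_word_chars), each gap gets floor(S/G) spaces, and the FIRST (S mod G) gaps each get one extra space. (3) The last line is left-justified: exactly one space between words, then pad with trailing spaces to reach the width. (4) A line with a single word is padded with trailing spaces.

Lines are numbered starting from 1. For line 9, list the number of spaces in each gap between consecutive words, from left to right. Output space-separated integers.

Answer: 1 1

Derivation:
Line 1: ['open', 'blackboard'] (min_width=15, slack=3)
Line 2: ['time', 'time', 'how'] (min_width=13, slack=5)
Line 3: ['elephant', 'leaf'] (min_width=13, slack=5)
Line 4: ['brick', 'leaf', 'emerald'] (min_width=18, slack=0)
Line 5: ['deep', 'electric'] (min_width=13, slack=5)
Line 6: ['quickly', 'support'] (min_width=15, slack=3)
Line 7: ['salt', 'been', 'sweet'] (min_width=15, slack=3)
Line 8: ['leaf', 'mineral'] (min_width=12, slack=6)
Line 9: ['gentle', 'clean', 'south'] (min_width=18, slack=0)
Line 10: ['one', 'by', 'take'] (min_width=11, slack=7)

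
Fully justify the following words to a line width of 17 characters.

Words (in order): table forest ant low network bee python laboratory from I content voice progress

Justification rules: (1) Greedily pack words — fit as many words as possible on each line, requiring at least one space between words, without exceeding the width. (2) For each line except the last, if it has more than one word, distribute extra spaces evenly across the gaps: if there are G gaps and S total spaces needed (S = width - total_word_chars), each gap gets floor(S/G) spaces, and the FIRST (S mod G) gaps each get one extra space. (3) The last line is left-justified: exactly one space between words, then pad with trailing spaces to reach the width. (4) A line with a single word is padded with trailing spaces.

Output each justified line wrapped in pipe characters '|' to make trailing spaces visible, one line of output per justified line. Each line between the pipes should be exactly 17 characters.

Line 1: ['table', 'forest', 'ant'] (min_width=16, slack=1)
Line 2: ['low', 'network', 'bee'] (min_width=15, slack=2)
Line 3: ['python', 'laboratory'] (min_width=17, slack=0)
Line 4: ['from', 'I', 'content'] (min_width=14, slack=3)
Line 5: ['voice', 'progress'] (min_width=14, slack=3)

Answer: |table  forest ant|
|low  network  bee|
|python laboratory|
|from   I  content|
|voice progress   |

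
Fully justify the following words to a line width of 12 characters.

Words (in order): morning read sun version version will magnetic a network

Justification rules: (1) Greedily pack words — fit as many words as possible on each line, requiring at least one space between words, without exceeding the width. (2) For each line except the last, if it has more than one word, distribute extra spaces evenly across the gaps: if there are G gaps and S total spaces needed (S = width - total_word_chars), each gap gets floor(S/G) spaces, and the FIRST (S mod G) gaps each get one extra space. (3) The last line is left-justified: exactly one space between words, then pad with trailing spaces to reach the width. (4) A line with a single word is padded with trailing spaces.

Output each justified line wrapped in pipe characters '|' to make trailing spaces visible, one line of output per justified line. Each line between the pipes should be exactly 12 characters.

Line 1: ['morning', 'read'] (min_width=12, slack=0)
Line 2: ['sun', 'version'] (min_width=11, slack=1)
Line 3: ['version', 'will'] (min_width=12, slack=0)
Line 4: ['magnetic', 'a'] (min_width=10, slack=2)
Line 5: ['network'] (min_width=7, slack=5)

Answer: |morning read|
|sun  version|
|version will|
|magnetic   a|
|network     |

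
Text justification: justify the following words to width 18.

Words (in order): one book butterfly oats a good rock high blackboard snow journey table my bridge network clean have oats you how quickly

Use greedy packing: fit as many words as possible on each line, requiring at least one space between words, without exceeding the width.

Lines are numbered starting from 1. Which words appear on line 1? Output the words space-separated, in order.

Answer: one book butterfly

Derivation:
Line 1: ['one', 'book', 'butterfly'] (min_width=18, slack=0)
Line 2: ['oats', 'a', 'good', 'rock'] (min_width=16, slack=2)
Line 3: ['high', 'blackboard'] (min_width=15, slack=3)
Line 4: ['snow', 'journey', 'table'] (min_width=18, slack=0)
Line 5: ['my', 'bridge', 'network'] (min_width=17, slack=1)
Line 6: ['clean', 'have', 'oats'] (min_width=15, slack=3)
Line 7: ['you', 'how', 'quickly'] (min_width=15, slack=3)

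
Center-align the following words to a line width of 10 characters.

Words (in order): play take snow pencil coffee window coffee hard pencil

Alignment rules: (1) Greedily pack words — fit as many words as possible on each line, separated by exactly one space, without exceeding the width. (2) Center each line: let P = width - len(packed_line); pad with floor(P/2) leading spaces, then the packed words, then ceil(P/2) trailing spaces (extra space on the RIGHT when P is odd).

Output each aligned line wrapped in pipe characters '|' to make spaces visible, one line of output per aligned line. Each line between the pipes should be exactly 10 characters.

Line 1: ['play', 'take'] (min_width=9, slack=1)
Line 2: ['snow'] (min_width=4, slack=6)
Line 3: ['pencil'] (min_width=6, slack=4)
Line 4: ['coffee'] (min_width=6, slack=4)
Line 5: ['window'] (min_width=6, slack=4)
Line 6: ['coffee'] (min_width=6, slack=4)
Line 7: ['hard'] (min_width=4, slack=6)
Line 8: ['pencil'] (min_width=6, slack=4)

Answer: |play take |
|   snow   |
|  pencil  |
|  coffee  |
|  window  |
|  coffee  |
|   hard   |
|  pencil  |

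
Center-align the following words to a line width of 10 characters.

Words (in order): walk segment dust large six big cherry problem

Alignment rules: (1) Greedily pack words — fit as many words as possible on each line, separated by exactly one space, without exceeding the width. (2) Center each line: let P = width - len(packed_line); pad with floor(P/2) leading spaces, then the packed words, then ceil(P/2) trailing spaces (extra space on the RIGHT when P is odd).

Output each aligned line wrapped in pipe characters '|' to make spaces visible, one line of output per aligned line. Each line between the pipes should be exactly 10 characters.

Line 1: ['walk'] (min_width=4, slack=6)
Line 2: ['segment'] (min_width=7, slack=3)
Line 3: ['dust', 'large'] (min_width=10, slack=0)
Line 4: ['six', 'big'] (min_width=7, slack=3)
Line 5: ['cherry'] (min_width=6, slack=4)
Line 6: ['problem'] (min_width=7, slack=3)

Answer: |   walk   |
| segment  |
|dust large|
| six big  |
|  cherry  |
| problem  |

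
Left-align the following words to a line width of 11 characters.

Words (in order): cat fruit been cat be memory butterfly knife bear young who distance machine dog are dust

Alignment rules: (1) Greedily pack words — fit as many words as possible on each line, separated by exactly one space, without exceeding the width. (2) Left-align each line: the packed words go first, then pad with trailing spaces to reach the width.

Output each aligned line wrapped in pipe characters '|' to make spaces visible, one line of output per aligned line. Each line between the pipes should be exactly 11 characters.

Answer: |cat fruit  |
|been cat be|
|memory     |
|butterfly  |
|knife bear |
|young who  |
|distance   |
|machine dog|
|are dust   |

Derivation:
Line 1: ['cat', 'fruit'] (min_width=9, slack=2)
Line 2: ['been', 'cat', 'be'] (min_width=11, slack=0)
Line 3: ['memory'] (min_width=6, slack=5)
Line 4: ['butterfly'] (min_width=9, slack=2)
Line 5: ['knife', 'bear'] (min_width=10, slack=1)
Line 6: ['young', 'who'] (min_width=9, slack=2)
Line 7: ['distance'] (min_width=8, slack=3)
Line 8: ['machine', 'dog'] (min_width=11, slack=0)
Line 9: ['are', 'dust'] (min_width=8, slack=3)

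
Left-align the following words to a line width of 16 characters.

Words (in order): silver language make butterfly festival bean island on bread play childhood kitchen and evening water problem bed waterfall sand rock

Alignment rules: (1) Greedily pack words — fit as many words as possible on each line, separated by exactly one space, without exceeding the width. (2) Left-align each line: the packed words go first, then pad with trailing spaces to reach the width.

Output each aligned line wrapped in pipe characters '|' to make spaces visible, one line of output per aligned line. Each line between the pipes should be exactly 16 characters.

Answer: |silver language |
|make butterfly  |
|festival bean   |
|island on bread |
|play childhood  |
|kitchen and     |
|evening water   |
|problem bed     |
|waterfall sand  |
|rock            |

Derivation:
Line 1: ['silver', 'language'] (min_width=15, slack=1)
Line 2: ['make', 'butterfly'] (min_width=14, slack=2)
Line 3: ['festival', 'bean'] (min_width=13, slack=3)
Line 4: ['island', 'on', 'bread'] (min_width=15, slack=1)
Line 5: ['play', 'childhood'] (min_width=14, slack=2)
Line 6: ['kitchen', 'and'] (min_width=11, slack=5)
Line 7: ['evening', 'water'] (min_width=13, slack=3)
Line 8: ['problem', 'bed'] (min_width=11, slack=5)
Line 9: ['waterfall', 'sand'] (min_width=14, slack=2)
Line 10: ['rock'] (min_width=4, slack=12)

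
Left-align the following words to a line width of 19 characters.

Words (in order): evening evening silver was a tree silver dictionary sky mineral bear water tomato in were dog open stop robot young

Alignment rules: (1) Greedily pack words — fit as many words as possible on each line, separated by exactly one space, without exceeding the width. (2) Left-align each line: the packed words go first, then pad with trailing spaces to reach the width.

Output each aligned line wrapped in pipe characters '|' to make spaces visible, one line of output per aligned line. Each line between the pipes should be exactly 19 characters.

Line 1: ['evening', 'evening'] (min_width=15, slack=4)
Line 2: ['silver', 'was', 'a', 'tree'] (min_width=17, slack=2)
Line 3: ['silver', 'dictionary'] (min_width=17, slack=2)
Line 4: ['sky', 'mineral', 'bear'] (min_width=16, slack=3)
Line 5: ['water', 'tomato', 'in'] (min_width=15, slack=4)
Line 6: ['were', 'dog', 'open', 'stop'] (min_width=18, slack=1)
Line 7: ['robot', 'young'] (min_width=11, slack=8)

Answer: |evening evening    |
|silver was a tree  |
|silver dictionary  |
|sky mineral bear   |
|water tomato in    |
|were dog open stop |
|robot young        |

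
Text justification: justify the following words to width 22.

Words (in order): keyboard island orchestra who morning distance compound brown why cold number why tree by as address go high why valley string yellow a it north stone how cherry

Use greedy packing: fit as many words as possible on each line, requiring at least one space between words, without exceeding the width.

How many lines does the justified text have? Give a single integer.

Answer: 8

Derivation:
Line 1: ['keyboard', 'island'] (min_width=15, slack=7)
Line 2: ['orchestra', 'who', 'morning'] (min_width=21, slack=1)
Line 3: ['distance', 'compound'] (min_width=17, slack=5)
Line 4: ['brown', 'why', 'cold', 'number'] (min_width=21, slack=1)
Line 5: ['why', 'tree', 'by', 'as', 'address'] (min_width=22, slack=0)
Line 6: ['go', 'high', 'why', 'valley'] (min_width=18, slack=4)
Line 7: ['string', 'yellow', 'a', 'it'] (min_width=18, slack=4)
Line 8: ['north', 'stone', 'how', 'cherry'] (min_width=22, slack=0)
Total lines: 8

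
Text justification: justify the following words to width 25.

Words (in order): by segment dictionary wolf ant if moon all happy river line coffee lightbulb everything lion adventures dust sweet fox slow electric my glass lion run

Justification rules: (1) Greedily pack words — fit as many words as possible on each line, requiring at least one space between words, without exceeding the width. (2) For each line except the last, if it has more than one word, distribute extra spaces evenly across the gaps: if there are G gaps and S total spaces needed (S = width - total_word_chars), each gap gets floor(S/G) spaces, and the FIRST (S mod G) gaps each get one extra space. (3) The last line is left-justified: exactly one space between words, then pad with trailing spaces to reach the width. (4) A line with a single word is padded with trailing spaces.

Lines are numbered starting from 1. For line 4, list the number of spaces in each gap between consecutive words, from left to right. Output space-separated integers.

Line 1: ['by', 'segment', 'dictionary'] (min_width=21, slack=4)
Line 2: ['wolf', 'ant', 'if', 'moon', 'all'] (min_width=20, slack=5)
Line 3: ['happy', 'river', 'line', 'coffee'] (min_width=23, slack=2)
Line 4: ['lightbulb', 'everything', 'lion'] (min_width=25, slack=0)
Line 5: ['adventures', 'dust', 'sweet', 'fox'] (min_width=25, slack=0)
Line 6: ['slow', 'electric', 'my', 'glass'] (min_width=22, slack=3)
Line 7: ['lion', 'run'] (min_width=8, slack=17)

Answer: 1 1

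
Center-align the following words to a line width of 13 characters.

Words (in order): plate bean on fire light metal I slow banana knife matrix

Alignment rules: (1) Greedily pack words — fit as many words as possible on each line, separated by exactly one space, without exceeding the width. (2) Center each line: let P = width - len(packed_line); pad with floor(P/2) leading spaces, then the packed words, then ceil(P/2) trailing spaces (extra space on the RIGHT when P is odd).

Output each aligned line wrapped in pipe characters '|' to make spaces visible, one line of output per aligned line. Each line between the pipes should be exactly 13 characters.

Answer: |plate bean on|
| fire light  |
|metal I slow |
|banana knife |
|   matrix    |

Derivation:
Line 1: ['plate', 'bean', 'on'] (min_width=13, slack=0)
Line 2: ['fire', 'light'] (min_width=10, slack=3)
Line 3: ['metal', 'I', 'slow'] (min_width=12, slack=1)
Line 4: ['banana', 'knife'] (min_width=12, slack=1)
Line 5: ['matrix'] (min_width=6, slack=7)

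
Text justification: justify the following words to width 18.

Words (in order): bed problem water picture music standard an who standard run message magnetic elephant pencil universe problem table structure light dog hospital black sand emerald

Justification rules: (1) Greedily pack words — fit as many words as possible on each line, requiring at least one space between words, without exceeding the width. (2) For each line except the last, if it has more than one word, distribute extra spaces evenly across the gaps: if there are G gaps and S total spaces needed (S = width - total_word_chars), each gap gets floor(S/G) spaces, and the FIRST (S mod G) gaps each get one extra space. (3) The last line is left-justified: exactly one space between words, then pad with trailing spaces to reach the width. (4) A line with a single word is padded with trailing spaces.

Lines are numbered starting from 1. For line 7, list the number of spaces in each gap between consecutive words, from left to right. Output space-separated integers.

Answer: 3

Derivation:
Line 1: ['bed', 'problem', 'water'] (min_width=17, slack=1)
Line 2: ['picture', 'music'] (min_width=13, slack=5)
Line 3: ['standard', 'an', 'who'] (min_width=15, slack=3)
Line 4: ['standard', 'run'] (min_width=12, slack=6)
Line 5: ['message', 'magnetic'] (min_width=16, slack=2)
Line 6: ['elephant', 'pencil'] (min_width=15, slack=3)
Line 7: ['universe', 'problem'] (min_width=16, slack=2)
Line 8: ['table', 'structure'] (min_width=15, slack=3)
Line 9: ['light', 'dog', 'hospital'] (min_width=18, slack=0)
Line 10: ['black', 'sand', 'emerald'] (min_width=18, slack=0)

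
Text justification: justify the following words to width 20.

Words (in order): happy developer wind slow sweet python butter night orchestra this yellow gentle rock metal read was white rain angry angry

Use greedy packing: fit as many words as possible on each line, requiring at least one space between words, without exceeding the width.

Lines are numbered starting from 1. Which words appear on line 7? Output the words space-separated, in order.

Answer: rain angry angry

Derivation:
Line 1: ['happy', 'developer', 'wind'] (min_width=20, slack=0)
Line 2: ['slow', 'sweet', 'python'] (min_width=17, slack=3)
Line 3: ['butter', 'night'] (min_width=12, slack=8)
Line 4: ['orchestra', 'this'] (min_width=14, slack=6)
Line 5: ['yellow', 'gentle', 'rock'] (min_width=18, slack=2)
Line 6: ['metal', 'read', 'was', 'white'] (min_width=20, slack=0)
Line 7: ['rain', 'angry', 'angry'] (min_width=16, slack=4)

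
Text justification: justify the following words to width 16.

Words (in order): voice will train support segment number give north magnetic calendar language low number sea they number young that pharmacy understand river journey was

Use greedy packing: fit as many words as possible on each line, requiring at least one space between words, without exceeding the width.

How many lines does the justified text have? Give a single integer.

Answer: 11

Derivation:
Line 1: ['voice', 'will', 'train'] (min_width=16, slack=0)
Line 2: ['support', 'segment'] (min_width=15, slack=1)
Line 3: ['number', 'give'] (min_width=11, slack=5)
Line 4: ['north', 'magnetic'] (min_width=14, slack=2)
Line 5: ['calendar'] (min_width=8, slack=8)
Line 6: ['language', 'low'] (min_width=12, slack=4)
Line 7: ['number', 'sea', 'they'] (min_width=15, slack=1)
Line 8: ['number', 'young'] (min_width=12, slack=4)
Line 9: ['that', 'pharmacy'] (min_width=13, slack=3)
Line 10: ['understand', 'river'] (min_width=16, slack=0)
Line 11: ['journey', 'was'] (min_width=11, slack=5)
Total lines: 11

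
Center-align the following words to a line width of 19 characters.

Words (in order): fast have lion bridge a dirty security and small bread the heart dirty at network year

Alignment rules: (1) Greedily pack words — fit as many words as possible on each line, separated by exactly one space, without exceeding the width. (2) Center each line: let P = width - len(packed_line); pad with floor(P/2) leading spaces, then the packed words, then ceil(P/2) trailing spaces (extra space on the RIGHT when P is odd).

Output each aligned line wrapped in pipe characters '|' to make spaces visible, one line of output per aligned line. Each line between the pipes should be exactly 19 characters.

Answer: |  fast have lion   |
|  bridge a dirty   |
|security and small |
|  bread the heart  |
| dirty at network  |
|       year        |

Derivation:
Line 1: ['fast', 'have', 'lion'] (min_width=14, slack=5)
Line 2: ['bridge', 'a', 'dirty'] (min_width=14, slack=5)
Line 3: ['security', 'and', 'small'] (min_width=18, slack=1)
Line 4: ['bread', 'the', 'heart'] (min_width=15, slack=4)
Line 5: ['dirty', 'at', 'network'] (min_width=16, slack=3)
Line 6: ['year'] (min_width=4, slack=15)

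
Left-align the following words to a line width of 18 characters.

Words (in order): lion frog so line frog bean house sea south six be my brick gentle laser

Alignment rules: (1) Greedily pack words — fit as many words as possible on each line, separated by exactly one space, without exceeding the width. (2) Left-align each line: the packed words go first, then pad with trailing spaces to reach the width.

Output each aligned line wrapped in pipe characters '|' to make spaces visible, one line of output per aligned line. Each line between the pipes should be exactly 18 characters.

Line 1: ['lion', 'frog', 'so', 'line'] (min_width=17, slack=1)
Line 2: ['frog', 'bean', 'house'] (min_width=15, slack=3)
Line 3: ['sea', 'south', 'six', 'be'] (min_width=16, slack=2)
Line 4: ['my', 'brick', 'gentle'] (min_width=15, slack=3)
Line 5: ['laser'] (min_width=5, slack=13)

Answer: |lion frog so line |
|frog bean house   |
|sea south six be  |
|my brick gentle   |
|laser             |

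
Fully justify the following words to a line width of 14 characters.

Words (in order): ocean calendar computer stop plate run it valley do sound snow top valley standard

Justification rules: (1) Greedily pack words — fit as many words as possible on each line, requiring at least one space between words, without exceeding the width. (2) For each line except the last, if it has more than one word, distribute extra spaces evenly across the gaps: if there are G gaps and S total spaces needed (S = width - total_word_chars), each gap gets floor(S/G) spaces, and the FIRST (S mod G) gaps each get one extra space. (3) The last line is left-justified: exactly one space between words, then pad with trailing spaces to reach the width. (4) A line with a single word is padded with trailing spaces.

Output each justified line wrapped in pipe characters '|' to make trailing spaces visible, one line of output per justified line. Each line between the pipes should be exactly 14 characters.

Line 1: ['ocean', 'calendar'] (min_width=14, slack=0)
Line 2: ['computer', 'stop'] (min_width=13, slack=1)
Line 3: ['plate', 'run', 'it'] (min_width=12, slack=2)
Line 4: ['valley', 'do'] (min_width=9, slack=5)
Line 5: ['sound', 'snow', 'top'] (min_width=14, slack=0)
Line 6: ['valley'] (min_width=6, slack=8)
Line 7: ['standard'] (min_width=8, slack=6)

Answer: |ocean calendar|
|computer  stop|
|plate  run  it|
|valley      do|
|sound snow top|
|valley        |
|standard      |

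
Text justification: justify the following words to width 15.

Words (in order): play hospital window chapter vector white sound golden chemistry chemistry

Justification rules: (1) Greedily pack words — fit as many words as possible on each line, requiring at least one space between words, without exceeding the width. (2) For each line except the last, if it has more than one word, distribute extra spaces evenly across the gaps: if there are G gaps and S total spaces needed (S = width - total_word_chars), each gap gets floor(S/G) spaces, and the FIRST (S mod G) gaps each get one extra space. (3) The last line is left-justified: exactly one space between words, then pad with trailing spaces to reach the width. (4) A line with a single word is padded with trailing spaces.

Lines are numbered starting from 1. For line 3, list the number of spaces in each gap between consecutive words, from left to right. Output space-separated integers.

Line 1: ['play', 'hospital'] (min_width=13, slack=2)
Line 2: ['window', 'chapter'] (min_width=14, slack=1)
Line 3: ['vector', 'white'] (min_width=12, slack=3)
Line 4: ['sound', 'golden'] (min_width=12, slack=3)
Line 5: ['chemistry'] (min_width=9, slack=6)
Line 6: ['chemistry'] (min_width=9, slack=6)

Answer: 4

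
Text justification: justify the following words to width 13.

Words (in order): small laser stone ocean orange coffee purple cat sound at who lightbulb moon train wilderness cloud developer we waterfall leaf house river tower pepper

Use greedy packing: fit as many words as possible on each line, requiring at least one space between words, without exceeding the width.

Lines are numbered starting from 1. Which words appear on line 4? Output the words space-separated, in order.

Answer: purple cat

Derivation:
Line 1: ['small', 'laser'] (min_width=11, slack=2)
Line 2: ['stone', 'ocean'] (min_width=11, slack=2)
Line 3: ['orange', 'coffee'] (min_width=13, slack=0)
Line 4: ['purple', 'cat'] (min_width=10, slack=3)
Line 5: ['sound', 'at', 'who'] (min_width=12, slack=1)
Line 6: ['lightbulb'] (min_width=9, slack=4)
Line 7: ['moon', 'train'] (min_width=10, slack=3)
Line 8: ['wilderness'] (min_width=10, slack=3)
Line 9: ['cloud'] (min_width=5, slack=8)
Line 10: ['developer', 'we'] (min_width=12, slack=1)
Line 11: ['waterfall'] (min_width=9, slack=4)
Line 12: ['leaf', 'house'] (min_width=10, slack=3)
Line 13: ['river', 'tower'] (min_width=11, slack=2)
Line 14: ['pepper'] (min_width=6, slack=7)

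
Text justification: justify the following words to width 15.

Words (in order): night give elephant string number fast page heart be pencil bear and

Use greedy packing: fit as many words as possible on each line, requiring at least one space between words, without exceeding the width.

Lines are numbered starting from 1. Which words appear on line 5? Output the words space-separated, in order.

Answer: pencil bear and

Derivation:
Line 1: ['night', 'give'] (min_width=10, slack=5)
Line 2: ['elephant', 'string'] (min_width=15, slack=0)
Line 3: ['number', 'fast'] (min_width=11, slack=4)
Line 4: ['page', 'heart', 'be'] (min_width=13, slack=2)
Line 5: ['pencil', 'bear', 'and'] (min_width=15, slack=0)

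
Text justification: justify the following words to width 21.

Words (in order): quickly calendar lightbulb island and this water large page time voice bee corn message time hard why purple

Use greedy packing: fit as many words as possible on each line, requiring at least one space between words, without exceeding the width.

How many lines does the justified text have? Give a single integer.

Answer: 6

Derivation:
Line 1: ['quickly', 'calendar'] (min_width=16, slack=5)
Line 2: ['lightbulb', 'island', 'and'] (min_width=20, slack=1)
Line 3: ['this', 'water', 'large', 'page'] (min_width=21, slack=0)
Line 4: ['time', 'voice', 'bee', 'corn'] (min_width=19, slack=2)
Line 5: ['message', 'time', 'hard', 'why'] (min_width=21, slack=0)
Line 6: ['purple'] (min_width=6, slack=15)
Total lines: 6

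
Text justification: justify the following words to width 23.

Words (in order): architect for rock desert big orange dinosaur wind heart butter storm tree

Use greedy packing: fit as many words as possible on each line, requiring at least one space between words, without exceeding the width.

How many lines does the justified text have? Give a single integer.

Answer: 4

Derivation:
Line 1: ['architect', 'for', 'rock'] (min_width=18, slack=5)
Line 2: ['desert', 'big', 'orange'] (min_width=17, slack=6)
Line 3: ['dinosaur', 'wind', 'heart'] (min_width=19, slack=4)
Line 4: ['butter', 'storm', 'tree'] (min_width=17, slack=6)
Total lines: 4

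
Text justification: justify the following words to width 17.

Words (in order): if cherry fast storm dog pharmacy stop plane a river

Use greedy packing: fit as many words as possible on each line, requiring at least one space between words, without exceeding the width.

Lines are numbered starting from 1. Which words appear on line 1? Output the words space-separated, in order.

Line 1: ['if', 'cherry', 'fast'] (min_width=14, slack=3)
Line 2: ['storm', 'dog'] (min_width=9, slack=8)
Line 3: ['pharmacy', 'stop'] (min_width=13, slack=4)
Line 4: ['plane', 'a', 'river'] (min_width=13, slack=4)

Answer: if cherry fast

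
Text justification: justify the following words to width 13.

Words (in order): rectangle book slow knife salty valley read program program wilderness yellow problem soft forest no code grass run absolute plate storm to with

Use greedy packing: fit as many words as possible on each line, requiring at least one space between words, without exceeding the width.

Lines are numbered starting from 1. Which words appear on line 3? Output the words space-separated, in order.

Answer: knife salty

Derivation:
Line 1: ['rectangle'] (min_width=9, slack=4)
Line 2: ['book', 'slow'] (min_width=9, slack=4)
Line 3: ['knife', 'salty'] (min_width=11, slack=2)
Line 4: ['valley', 'read'] (min_width=11, slack=2)
Line 5: ['program'] (min_width=7, slack=6)
Line 6: ['program'] (min_width=7, slack=6)
Line 7: ['wilderness'] (min_width=10, slack=3)
Line 8: ['yellow'] (min_width=6, slack=7)
Line 9: ['problem', 'soft'] (min_width=12, slack=1)
Line 10: ['forest', 'no'] (min_width=9, slack=4)
Line 11: ['code', 'grass'] (min_width=10, slack=3)
Line 12: ['run', 'absolute'] (min_width=12, slack=1)
Line 13: ['plate', 'storm'] (min_width=11, slack=2)
Line 14: ['to', 'with'] (min_width=7, slack=6)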